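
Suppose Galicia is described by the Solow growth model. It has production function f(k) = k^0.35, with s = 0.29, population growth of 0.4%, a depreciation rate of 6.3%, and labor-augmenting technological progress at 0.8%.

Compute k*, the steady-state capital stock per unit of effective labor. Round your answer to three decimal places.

k* ≈ 8.009

At the steady state, Δk = 0, so s·k^α = (n + g + δ)·k.
Rearranging, k^(1−α) = s / (n + g + δ).
k^0.65 = 0.29 / (0.004 + 0.008 + 0.063) = 0.29 / 0.075 = 3.8667
k* = 3.8667^(1/0.65) ≈ 8.0094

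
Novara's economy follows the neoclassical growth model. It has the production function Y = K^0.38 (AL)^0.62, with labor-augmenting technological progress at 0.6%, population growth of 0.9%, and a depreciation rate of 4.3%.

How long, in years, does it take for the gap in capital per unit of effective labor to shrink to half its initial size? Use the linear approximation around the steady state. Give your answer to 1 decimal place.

about 19.3 years

Near the steady state the convergence rate is λ = (1 − α)(n + g + δ).
λ = (1 − 0.38) × 0.058 = 0.62 × 0.058 = 0.03596
Half-life = ln 2 / λ = 0.6931 / 0.03596 ≈ 19.27 years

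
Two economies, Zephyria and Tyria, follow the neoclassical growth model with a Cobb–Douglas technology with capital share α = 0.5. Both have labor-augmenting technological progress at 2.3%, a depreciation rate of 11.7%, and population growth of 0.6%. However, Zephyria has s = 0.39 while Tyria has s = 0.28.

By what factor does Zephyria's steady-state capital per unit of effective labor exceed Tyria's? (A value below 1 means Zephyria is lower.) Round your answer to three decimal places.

ratio ≈ 1.940

Steady-state k* = [s/(n + g + δ)]^(1/(1−α)), so the ratio is [ (s_Z/(n + g + δ)_Z) / (s_T/(n + g + δ)_T) ]^2.
s_Z/(n + g + δ)_Z = 0.39/0.146 = 2.6712; s_T/(n + g + δ)_T = 0.28/0.146 = 1.9178.
Ratio = (2.6712/1.9178)^2 = 1.3928^2 ≈ 1.9399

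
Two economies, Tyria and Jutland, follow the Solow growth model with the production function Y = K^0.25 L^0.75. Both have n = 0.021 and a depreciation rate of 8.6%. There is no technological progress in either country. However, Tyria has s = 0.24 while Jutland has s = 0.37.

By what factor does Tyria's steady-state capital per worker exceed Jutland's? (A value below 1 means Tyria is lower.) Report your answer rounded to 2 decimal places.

Steady-state k* = [s/(n + δ)]^(1/(1−α)), so the ratio is [ (s_T/(n + δ)_T) / (s_J/(n + δ)_J) ]^1.3333.
s_T/(n + δ)_T = 0.24/0.107 = 2.2430; s_J/(n + δ)_J = 0.37/0.107 = 3.4579.
Ratio = (2.2430/3.4579)^1.3333 = 0.6487^1.3333 ≈ 0.5616

ratio ≈ 0.56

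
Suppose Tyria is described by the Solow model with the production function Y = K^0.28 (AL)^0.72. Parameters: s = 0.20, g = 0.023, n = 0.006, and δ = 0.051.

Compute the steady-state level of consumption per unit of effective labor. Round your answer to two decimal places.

c* ≈ 1.14

At the steady state, Δk = 0, so s·k^α = (n + g + δ)·k.
Rearranging, k^(1−α) = s / (n + g + δ).
k^0.72 = 0.20 / (0.006 + 0.023 + 0.051) = 0.20 / 0.080 = 2.5000
k* = 2.5000^(1/0.72) ≈ 3.5702
y* = (k*)^α = 3.5702^0.28 ≈ 1.4281
c* = (1 − s)·y* = (1 − 0.20) × 1.4281 ≈ 1.1425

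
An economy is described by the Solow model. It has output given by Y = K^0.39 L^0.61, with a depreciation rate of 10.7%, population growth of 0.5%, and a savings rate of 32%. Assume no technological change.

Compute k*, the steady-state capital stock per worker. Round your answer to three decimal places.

k* = 5.590

In steady state, investment equals break-even investment: s·k^α = (n + δ)·k.
Dividing both sides by k: k^(1−α) = s / (n + δ).
k^0.61 = 0.32 / (0.005 + 0.107) = 0.32 / 0.112 = 2.8571
k* = 2.8571^(1/0.61) ≈ 5.5901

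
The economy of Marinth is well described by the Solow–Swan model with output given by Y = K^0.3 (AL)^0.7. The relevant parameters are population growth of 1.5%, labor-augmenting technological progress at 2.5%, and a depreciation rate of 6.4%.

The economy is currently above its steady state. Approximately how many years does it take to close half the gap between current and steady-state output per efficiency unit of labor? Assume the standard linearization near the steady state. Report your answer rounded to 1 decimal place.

Near the steady state the convergence rate is λ = (1 − α)(n + g + δ).
λ = (1 − 0.3) × 0.104 = 0.7 × 0.104 = 0.0728
Half-life = ln 2 / λ = 0.6931 / 0.0728 ≈ 9.52 years

about 9.5 years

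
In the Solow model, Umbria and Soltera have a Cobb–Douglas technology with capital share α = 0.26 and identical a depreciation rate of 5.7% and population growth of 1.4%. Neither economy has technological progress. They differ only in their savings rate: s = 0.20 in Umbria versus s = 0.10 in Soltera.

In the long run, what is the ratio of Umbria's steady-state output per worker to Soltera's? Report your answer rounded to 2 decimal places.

y*_U / y*_S ≈ 1.28

Steady-state y* = [s/(n + δ)]^(α/(1−α)), so the ratio is [ (s_U/(n + δ)_U) / (s_S/(n + δ)_S) ]^0.3514.
s_U/(n + δ)_U = 0.20/0.071 = 2.8169; s_S/(n + δ)_S = 0.10/0.071 = 1.4085.
Ratio = (2.8169/1.4085)^0.3514 = 1.9999^0.3514 ≈ 1.2758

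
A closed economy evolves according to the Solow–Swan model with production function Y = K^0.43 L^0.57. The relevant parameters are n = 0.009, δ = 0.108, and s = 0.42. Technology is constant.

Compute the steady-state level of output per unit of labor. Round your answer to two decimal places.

y* ≈ 2.62

In steady state, investment equals break-even investment: s·k^α = (n + δ)·k.
Rearranging, k^(1−α) = s / (n + δ).
k^0.57 = 0.42 / (0.009 + 0.108) = 0.42 / 0.117 = 3.5897
k* = 3.5897^(1/0.57) ≈ 9.4143
y* = (k*)^α = 9.4143^0.43 ≈ 2.6226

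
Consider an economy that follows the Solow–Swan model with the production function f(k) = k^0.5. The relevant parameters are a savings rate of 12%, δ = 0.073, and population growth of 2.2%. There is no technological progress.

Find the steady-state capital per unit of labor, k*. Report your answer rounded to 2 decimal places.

k* = 1.60

Steady state requires s·f(k) = (n + δ)·k, i.e. s·k^α = (n + δ)·k.
Rearranging, k^(1−α) = s / (n + δ).
k^0.5 = 0.12 / (0.022 + 0.073) = 0.12 / 0.095 = 1.2632
k* = 1.2632^(1/0.5) ≈ 1.5957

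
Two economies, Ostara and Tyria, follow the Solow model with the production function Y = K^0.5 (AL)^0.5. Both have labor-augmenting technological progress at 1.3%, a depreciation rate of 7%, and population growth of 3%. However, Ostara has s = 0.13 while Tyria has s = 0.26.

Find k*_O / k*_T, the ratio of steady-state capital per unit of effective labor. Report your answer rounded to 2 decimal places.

Steady-state k* = [s/(n + g + δ)]^(1/(1−α)), so the ratio is [ (s_O/(n + g + δ)_O) / (s_T/(n + g + δ)_T) ]^2.
s_O/(n + g + δ)_O = 0.13/0.113 = 1.1504; s_T/(n + g + δ)_T = 0.26/0.113 = 2.3009.
Ratio = (1.1504/2.3009)^2 = 0.5000^2 ≈ 0.2500

ratio ≈ 0.25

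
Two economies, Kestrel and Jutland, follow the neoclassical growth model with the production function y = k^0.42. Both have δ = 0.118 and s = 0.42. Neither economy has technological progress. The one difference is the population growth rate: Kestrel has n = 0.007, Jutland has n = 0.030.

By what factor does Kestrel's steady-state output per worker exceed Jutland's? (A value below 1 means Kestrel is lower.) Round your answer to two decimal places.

Steady-state y* = [s/(n + δ)]^(α/(1−α)), so the ratio is [ (s_K/(n + δ)_K) / (s_J/(n + δ)_J) ]^0.7241.
s_K/(n + δ)_K = 0.42/0.125 = 3.3600; s_J/(n + δ)_J = 0.42/0.148 = 2.8378.
Ratio = (3.3600/2.8378)^0.7241 = 1.1840^0.7241 ≈ 1.1301

ratio ≈ 1.13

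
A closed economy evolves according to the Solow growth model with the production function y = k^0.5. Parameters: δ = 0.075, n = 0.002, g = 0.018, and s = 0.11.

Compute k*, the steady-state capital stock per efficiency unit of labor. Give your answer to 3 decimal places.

In steady state, investment equals break-even investment: s·k^α = (n + g + δ)·k.
Rearranging, k^(1−α) = s / (n + g + δ).
k^0.5 = 0.11 / (0.002 + 0.018 + 0.075) = 0.11 / 0.095 = 1.1579
k* = 1.1579^(1/0.5) ≈ 1.3407

k* ≈ 1.341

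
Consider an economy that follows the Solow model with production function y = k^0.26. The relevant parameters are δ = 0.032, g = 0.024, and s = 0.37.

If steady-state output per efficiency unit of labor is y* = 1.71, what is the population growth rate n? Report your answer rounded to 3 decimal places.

n ≈ 0.024

In steady state, investment equals break-even investment: s·k^α = (n + g + δ)·k.
Since y* = [s/(n + g + δ)]^(α/(1−α)), we have s/(n + g + δ) = (y*)^((1−α)/α) = 1.71^2.8462 = 4.6042.
Therefore n + g + δ = s / 4.6042 = 0.37 / 4.6042 = 0.0804, so n = 0.0804 − 0.056 = 0.0244.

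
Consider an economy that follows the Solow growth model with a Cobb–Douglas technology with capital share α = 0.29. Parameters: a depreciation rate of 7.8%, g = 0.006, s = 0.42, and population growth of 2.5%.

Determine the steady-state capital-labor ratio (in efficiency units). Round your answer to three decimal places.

k* = 6.685

In steady state, investment equals break-even investment: s·k^α = (n + g + δ)·k.
Dividing both sides by k: k^(1−α) = s / (n + g + δ).
k^0.71 = 0.42 / (0.025 + 0.006 + 0.078) = 0.42 / 0.109 = 3.8532
k* = 3.8532^(1/0.71) ≈ 6.6850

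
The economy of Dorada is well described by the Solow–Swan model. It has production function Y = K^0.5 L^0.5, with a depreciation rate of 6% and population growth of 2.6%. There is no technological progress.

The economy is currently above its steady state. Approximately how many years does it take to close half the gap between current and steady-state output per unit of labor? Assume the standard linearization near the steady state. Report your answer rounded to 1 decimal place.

Near the steady state the convergence rate is λ = (1 − α)(n + δ).
λ = (1 − 0.5) × 0.086 = 0.5 × 0.086 = 0.0430
Half-life = ln 2 / λ = 0.6931 / 0.0430 ≈ 16.12 years

about 16.1 years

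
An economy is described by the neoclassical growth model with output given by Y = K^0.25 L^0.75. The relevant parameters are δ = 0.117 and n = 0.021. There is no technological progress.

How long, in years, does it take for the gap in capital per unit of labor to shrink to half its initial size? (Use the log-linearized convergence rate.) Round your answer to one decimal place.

Near the steady state the convergence rate is λ = (1 − α)(n + δ).
λ = (1 − 0.25) × 0.138 = 0.75 × 0.138 = 0.1035
Half-life = ln 2 / λ = 0.6931 / 0.1035 ≈ 6.70 years

about 6.7 years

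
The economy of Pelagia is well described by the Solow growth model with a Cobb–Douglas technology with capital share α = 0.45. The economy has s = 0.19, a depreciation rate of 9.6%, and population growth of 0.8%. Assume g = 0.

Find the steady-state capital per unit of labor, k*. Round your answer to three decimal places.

At the steady state, Δk = 0, so s·k^α = (n + δ)·k.
Rearranging, k^(1−α) = s / (n + δ).
k^0.55 = 0.19 / (0.008 + 0.096) = 0.19 / 0.104 = 1.8269
k* = 1.8269^(1/0.55) ≈ 2.9912

k* ≈ 2.991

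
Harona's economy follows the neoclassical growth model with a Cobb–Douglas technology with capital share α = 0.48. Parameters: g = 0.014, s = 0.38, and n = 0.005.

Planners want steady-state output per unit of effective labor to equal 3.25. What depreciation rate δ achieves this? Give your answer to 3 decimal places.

δ ≈ 0.087

Steady state requires s·f(k) = (n + g + δ)·k, i.e. s·k^α = (n + g + δ)·k.
Since y* = [s/(n + g + δ)]^(α/(1−α)), we have s/(n + g + δ) = (y*)^((1−α)/α) = 3.25^1.0833 = 3.5853.
Therefore n + g + δ = s / 3.5853 = 0.38 / 3.5853 = 0.1060, so δ = 0.1060 − 0.019 = 0.0870.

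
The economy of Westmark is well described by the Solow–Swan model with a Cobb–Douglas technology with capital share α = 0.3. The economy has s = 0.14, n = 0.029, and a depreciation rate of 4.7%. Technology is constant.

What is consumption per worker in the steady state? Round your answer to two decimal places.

In steady state, investment equals break-even investment: s·k^α = (n + δ)·k.
Rearranging, k^(1−α) = s / (n + δ).
k^0.7 = 0.14 / (0.029 + 0.047) = 0.14 / 0.076 = 1.8421
k* = 1.8421^(1/0.7) ≈ 2.3934
y* = (k*)^α = 2.3934^0.3 ≈ 1.2993
c* = (1 − s)·y* = (1 − 0.14) × 1.2993 ≈ 1.1174

c* ≈ 1.12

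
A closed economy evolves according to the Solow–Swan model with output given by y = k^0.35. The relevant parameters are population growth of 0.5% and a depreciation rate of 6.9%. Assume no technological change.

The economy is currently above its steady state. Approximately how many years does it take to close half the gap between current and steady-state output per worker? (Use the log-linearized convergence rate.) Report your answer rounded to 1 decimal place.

about 14.4 years

Near the steady state the convergence rate is λ = (1 − α)(n + δ).
λ = (1 − 0.35) × 0.074 = 0.65 × 0.074 = 0.0481
Half-life = ln 2 / λ = 0.6931 / 0.0481 ≈ 14.41 years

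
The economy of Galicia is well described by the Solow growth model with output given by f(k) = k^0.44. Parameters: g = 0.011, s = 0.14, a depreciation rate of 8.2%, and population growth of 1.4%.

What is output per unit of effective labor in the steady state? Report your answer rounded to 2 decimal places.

y* ≈ 1.24

Steady state requires s·f(k) = (n + g + δ)·k, i.e. s·k^α = (n + g + δ)·k.
Dividing both sides by k: k^(1−α) = s / (n + g + δ).
k^0.56 = 0.14 / (0.014 + 0.011 + 0.082) = 0.14 / 0.107 = 1.3084
k* = 1.3084^(1/0.56) ≈ 1.6161
y* = (k*)^α = 1.6161^0.44 ≈ 1.2352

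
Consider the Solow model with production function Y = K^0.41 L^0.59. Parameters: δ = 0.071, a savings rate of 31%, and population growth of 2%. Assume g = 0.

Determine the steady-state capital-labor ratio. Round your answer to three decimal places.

k* = 7.984

Steady state requires s·f(k) = (n + δ)·k, i.e. s·k^α = (n + δ)·k.
Dividing both sides by k: k^(1−α) = s / (n + δ).
k^0.59 = 0.31 / (0.020 + 0.071) = 0.31 / 0.091 = 3.4066
k* = 3.4066^(1/0.59) ≈ 7.9843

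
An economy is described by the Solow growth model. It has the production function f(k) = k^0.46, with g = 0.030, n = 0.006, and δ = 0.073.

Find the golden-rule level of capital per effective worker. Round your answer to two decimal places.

k_gold ≈ 14.39

The golden rule sets f'(k) = n + g + δ, i.e. α·k^(α−1) = n + g + δ.
So k^(1−α) = α / (n + g + δ) = 0.46 / 0.109 = 4.2202.
k_gold = 4.2202^(1/0.54) ≈ 14.3888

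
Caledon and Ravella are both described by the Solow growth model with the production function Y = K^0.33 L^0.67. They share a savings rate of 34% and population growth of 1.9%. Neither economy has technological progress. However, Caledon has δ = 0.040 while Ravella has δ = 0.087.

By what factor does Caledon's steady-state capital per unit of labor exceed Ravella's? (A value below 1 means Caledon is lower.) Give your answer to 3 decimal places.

Steady-state k* = [s/(n + δ)]^(1/(1−α)), so the ratio is [ (s_C/(n + δ)_C) / (s_R/(n + δ)_R) ]^1.4925.
s_C/(n + δ)_C = 0.34/0.059 = 5.7627; s_R/(n + δ)_R = 0.34/0.106 = 3.2075.
Ratio = (5.7627/3.2075)^1.4925 = 1.7966^1.4925 ≈ 2.3976

k*_C / k*_R ≈ 2.398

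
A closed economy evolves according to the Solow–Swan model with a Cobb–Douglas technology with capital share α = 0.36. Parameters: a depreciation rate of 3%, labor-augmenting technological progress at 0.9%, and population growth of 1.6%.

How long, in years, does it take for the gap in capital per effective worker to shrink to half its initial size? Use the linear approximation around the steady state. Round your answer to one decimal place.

Near the steady state the convergence rate is λ = (1 − α)(n + g + δ).
λ = (1 − 0.36) × 0.055 = 0.64 × 0.055 = 0.0352
Half-life = ln 2 / λ = 0.6931 / 0.0352 ≈ 19.69 years

half-life ≈ 19.7 years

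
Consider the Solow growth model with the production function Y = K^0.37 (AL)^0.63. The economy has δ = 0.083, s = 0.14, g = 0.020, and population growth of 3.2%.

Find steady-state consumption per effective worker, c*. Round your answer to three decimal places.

In steady state, investment equals break-even investment: s·k^α = (n + g + δ)·k.
Dividing both sides by k: k^(1−α) = s / (n + g + δ).
k^0.63 = 0.14 / (0.032 + 0.020 + 0.083) = 0.14 / 0.135 = 1.0370
k* = 1.0370^(1/0.63) ≈ 1.0594
y* = (k*)^α = 1.0594^0.37 ≈ 1.0216
c* = (1 − s)·y* = (1 − 0.14) × 1.0216 ≈ 0.8786

c* ≈ 0.879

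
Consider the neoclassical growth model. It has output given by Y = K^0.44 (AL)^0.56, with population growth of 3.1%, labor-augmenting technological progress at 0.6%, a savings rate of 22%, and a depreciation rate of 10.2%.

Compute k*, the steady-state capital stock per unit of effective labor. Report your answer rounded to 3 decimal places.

At the steady state, Δk = 0, so s·k^α = (n + g + δ)·k.
Rearranging, k^(1−α) = s / (n + g + δ).
k^0.56 = 0.22 / (0.031 + 0.006 + 0.102) = 0.22 / 0.139 = 1.5827
k* = 1.5827^(1/0.56) ≈ 2.2702

k* ≈ 2.270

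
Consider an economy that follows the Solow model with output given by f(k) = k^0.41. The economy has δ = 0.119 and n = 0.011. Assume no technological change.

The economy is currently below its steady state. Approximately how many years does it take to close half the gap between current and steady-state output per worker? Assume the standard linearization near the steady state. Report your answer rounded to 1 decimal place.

Near the steady state the convergence rate is λ = (1 − α)(n + δ).
λ = (1 − 0.41) × 0.130 = 0.59 × 0.130 = 0.0767
Half-life = ln 2 / λ = 0.6931 / 0.0767 ≈ 9.04 years

about 9.0 years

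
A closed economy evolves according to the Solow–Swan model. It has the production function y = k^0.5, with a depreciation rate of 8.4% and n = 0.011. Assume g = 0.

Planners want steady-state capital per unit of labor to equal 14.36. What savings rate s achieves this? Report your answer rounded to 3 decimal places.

s ≈ 0.360

At the steady state, Δk = 0, so s·k^α = (n + δ)·k.
So s / (n + δ) = (k*)^(1−α) = 14.36^0.5 = 3.7895.
Therefore s = 3.7895 × (n + δ) = 3.7895 × 0.095 = 0.3600.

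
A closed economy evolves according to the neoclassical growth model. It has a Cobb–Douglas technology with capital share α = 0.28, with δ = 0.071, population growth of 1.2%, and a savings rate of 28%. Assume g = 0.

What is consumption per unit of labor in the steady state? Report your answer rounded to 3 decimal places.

At the steady state, Δk = 0, so s·k^α = (n + δ)·k.
Rearranging, k^(1−α) = s / (n + δ).
k^0.72 = 0.28 / (0.012 + 0.071) = 0.28 / 0.083 = 3.3735
k* = 3.3735^(1/0.72) ≈ 5.4131
y* = (k*)^α = 5.4131^0.28 ≈ 1.6046
c* = (1 − s)·y* = (1 − 0.28) × 1.6046 ≈ 1.1553

c* ≈ 1.155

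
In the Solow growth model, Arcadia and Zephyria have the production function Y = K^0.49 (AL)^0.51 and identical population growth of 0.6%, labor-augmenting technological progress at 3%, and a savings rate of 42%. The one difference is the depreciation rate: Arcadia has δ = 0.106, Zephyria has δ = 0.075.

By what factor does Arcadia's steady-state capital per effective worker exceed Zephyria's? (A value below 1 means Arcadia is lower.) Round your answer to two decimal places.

Steady-state k* = [s/(n + g + δ)]^(1/(1−α)), so the ratio is [ (s_A/(n + g + δ)_A) / (s_Z/(n + g + δ)_Z) ]^1.9608.
s_A/(n + g + δ)_A = 0.42/0.142 = 2.9577; s_Z/(n + g + δ)_Z = 0.42/0.111 = 3.7838.
Ratio = (2.9577/3.7838)^1.9608 = 0.7817^1.9608 ≈ 0.6170

ratio ≈ 0.62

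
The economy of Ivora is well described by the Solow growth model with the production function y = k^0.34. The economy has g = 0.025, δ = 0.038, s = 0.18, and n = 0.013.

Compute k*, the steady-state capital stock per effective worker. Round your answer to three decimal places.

k* ≈ 3.693

At the steady state, Δk = 0, so s·k^α = (n + g + δ)·k.
Dividing both sides by k: k^(1−α) = s / (n + g + δ).
k^0.66 = 0.18 / (0.013 + 0.025 + 0.038) = 0.18 / 0.076 = 2.3684
k* = 2.3684^(1/0.66) ≈ 3.6928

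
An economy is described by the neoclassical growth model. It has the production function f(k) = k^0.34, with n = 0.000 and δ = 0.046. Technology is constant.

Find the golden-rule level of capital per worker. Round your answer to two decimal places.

The golden rule sets f'(k) = n + δ, i.e. α·k^(α−1) = n + δ.
So k^(1−α) = α / (n + δ) = 0.34 / 0.046 = 7.3913.
k_gold = 7.3913^(1/0.66) ≈ 20.7130

k_gold ≈ 20.71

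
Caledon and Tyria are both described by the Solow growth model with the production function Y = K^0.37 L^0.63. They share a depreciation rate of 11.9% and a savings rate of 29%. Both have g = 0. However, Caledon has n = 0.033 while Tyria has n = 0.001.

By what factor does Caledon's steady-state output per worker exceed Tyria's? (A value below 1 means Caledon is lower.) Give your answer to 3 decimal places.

Steady-state y* = [s/(n + δ)]^(α/(1−α)), so the ratio is [ (s_C/(n + δ)_C) / (s_T/(n + δ)_T) ]^0.5873.
s_C/(n + δ)_C = 0.29/0.152 = 1.9079; s_T/(n + δ)_T = 0.29/0.120 = 2.4167.
Ratio = (1.9079/2.4167)^0.5873 = 0.7895^0.5873 ≈ 0.8704

y*_C / y*_T ≈ 0.870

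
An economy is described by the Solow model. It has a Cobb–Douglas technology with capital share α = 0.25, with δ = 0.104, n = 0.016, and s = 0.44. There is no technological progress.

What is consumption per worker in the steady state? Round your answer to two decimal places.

Steady state requires s·f(k) = (n + δ)·k, i.e. s·k^α = (n + δ)·k.
Dividing both sides by k: k^(1−α) = s / (n + δ).
k^0.75 = 0.44 / (0.016 + 0.104) = 0.44 / 0.120 = 3.6667
k* = 3.6667^(1/0.75) ≈ 5.6541
y* = (k*)^α = 5.6541^0.25 ≈ 1.5420
c* = (1 − s)·y* = (1 − 0.44) × 1.5420 ≈ 0.8635

c* ≈ 0.86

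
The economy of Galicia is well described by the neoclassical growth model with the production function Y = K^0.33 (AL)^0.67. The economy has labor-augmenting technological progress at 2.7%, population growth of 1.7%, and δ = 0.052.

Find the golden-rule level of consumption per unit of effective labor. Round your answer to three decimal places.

At the golden rule, f'(k) = n + g + δ, so α·k^(α−1) = n + g + δ and k_gold = (α/(n + g + δ))^(1/(1−α)).
k_gold = (0.33/0.096)^(1/0.67) = 3.4375^1.4925 ≈ 6.3145
c_gold = f(k_gold) − (n + g + δ)·k_gold = 1.8370 − 0.096×6.3145 ≈ 1.2308

c_gold ≈ 1.231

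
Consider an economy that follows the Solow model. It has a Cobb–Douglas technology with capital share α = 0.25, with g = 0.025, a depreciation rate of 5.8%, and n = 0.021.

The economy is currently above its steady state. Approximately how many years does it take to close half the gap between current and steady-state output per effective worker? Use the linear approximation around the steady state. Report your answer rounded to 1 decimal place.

half-life ≈ 8.9 years

Near the steady state the convergence rate is λ = (1 − α)(n + g + δ).
λ = (1 − 0.25) × 0.104 = 0.75 × 0.104 = 0.0780
Half-life = ln 2 / λ = 0.6931 / 0.0780 ≈ 8.89 years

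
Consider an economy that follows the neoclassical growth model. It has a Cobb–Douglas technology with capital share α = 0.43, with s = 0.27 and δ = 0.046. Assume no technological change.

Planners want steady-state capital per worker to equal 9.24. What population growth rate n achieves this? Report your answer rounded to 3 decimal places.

Steady state requires s·f(k) = (n + δ)·k, i.e. s·k^α = (n + δ)·k.
So s / (n + δ) = (k*)^(1−α) = 9.24^0.57 = 3.5517.
Therefore n + δ = s / 3.5517 = 0.27 / 3.5517 = 0.0760, so n = 0.0760 − 0.046 = 0.0300.

n ≈ 0.030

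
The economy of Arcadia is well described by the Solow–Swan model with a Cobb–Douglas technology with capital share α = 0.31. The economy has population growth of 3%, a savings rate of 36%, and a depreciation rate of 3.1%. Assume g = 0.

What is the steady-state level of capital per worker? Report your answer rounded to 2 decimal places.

k* ≈ 13.10

In steady state, investment equals break-even investment: s·k^α = (n + δ)·k.
Dividing both sides by k: k^(1−α) = s / (n + δ).
k^0.69 = 0.36 / (0.030 + 0.031) = 0.36 / 0.061 = 5.9016
k* = 5.9016^(1/0.69) ≈ 13.1023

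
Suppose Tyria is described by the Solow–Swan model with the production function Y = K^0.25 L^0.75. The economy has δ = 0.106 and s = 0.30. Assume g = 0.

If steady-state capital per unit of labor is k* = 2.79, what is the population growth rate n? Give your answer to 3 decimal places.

At the steady state, Δk = 0, so s·k^α = (n + δ)·k.
So s / (n + δ) = (k*)^(1−α) = 2.79^0.75 = 2.1588.
Therefore n + δ = s / 2.1588 = 0.30 / 2.1588 = 0.1390, so n = 0.1390 − 0.106 = 0.0330.

n ≈ 0.033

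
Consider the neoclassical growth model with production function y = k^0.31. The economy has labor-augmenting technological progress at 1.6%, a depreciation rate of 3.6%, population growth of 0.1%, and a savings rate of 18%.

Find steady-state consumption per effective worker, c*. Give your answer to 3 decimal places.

At the steady state, Δk = 0, so s·k^α = (n + g + δ)·k.
Dividing both sides by k: k^(1−α) = s / (n + g + δ).
k^0.69 = 0.18 / (0.001 + 0.016 + 0.036) = 0.18 / 0.053 = 3.3962
k* = 3.3962^(1/0.69) ≈ 5.8824
y* = (k*)^α = 5.8824^0.31 ≈ 1.7321
c* = (1 − s)·y* = (1 − 0.18) × 1.7321 ≈ 1.4203

c* = 1.420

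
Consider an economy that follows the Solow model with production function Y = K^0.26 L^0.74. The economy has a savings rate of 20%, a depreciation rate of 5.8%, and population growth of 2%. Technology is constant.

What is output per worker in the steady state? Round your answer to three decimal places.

y* = 1.392

At the steady state, Δk = 0, so s·k^α = (n + δ)·k.
Dividing both sides by k: k^(1−α) = s / (n + δ).
k^0.74 = 0.20 / (0.020 + 0.058) = 0.20 / 0.078 = 2.5641
k* = 2.5641^(1/0.74) ≈ 3.5696
y* = (k*)^α = 3.5696^0.26 ≈ 1.3921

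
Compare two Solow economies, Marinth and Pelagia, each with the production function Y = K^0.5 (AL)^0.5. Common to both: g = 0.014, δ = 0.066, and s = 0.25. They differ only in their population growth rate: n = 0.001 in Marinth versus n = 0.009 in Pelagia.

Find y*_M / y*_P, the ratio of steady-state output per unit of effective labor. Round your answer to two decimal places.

ratio ≈ 1.10

Steady-state y* = [s/(n + g + δ)]^(α/(1−α)), so the ratio is [ (s_M/(n + g + δ)_M) / (s_P/(n + g + δ)_P) ]^1.
s_M/(n + g + δ)_M = 0.25/0.081 = 3.0864; s_P/(n + g + δ)_P = 0.25/0.089 = 2.8090.
Ratio = (3.0864/2.8090)^1 = 1.0988^1 ≈ 1.0988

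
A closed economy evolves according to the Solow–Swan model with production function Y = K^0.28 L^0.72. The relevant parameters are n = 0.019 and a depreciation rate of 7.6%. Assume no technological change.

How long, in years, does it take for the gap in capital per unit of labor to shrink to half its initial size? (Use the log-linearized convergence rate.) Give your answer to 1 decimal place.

Near the steady state the convergence rate is λ = (1 − α)(n + δ).
λ = (1 − 0.28) × 0.095 = 0.72 × 0.095 = 0.0684
Half-life = ln 2 / λ = 0.6931 / 0.0684 ≈ 10.13 years

t_½ ≈ 10.1 years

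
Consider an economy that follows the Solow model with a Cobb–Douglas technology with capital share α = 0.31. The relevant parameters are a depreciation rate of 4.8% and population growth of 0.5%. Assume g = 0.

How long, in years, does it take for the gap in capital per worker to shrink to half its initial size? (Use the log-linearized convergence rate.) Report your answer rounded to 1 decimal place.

Near the steady state the convergence rate is λ = (1 − α)(n + δ).
λ = (1 − 0.31) × 0.053 = 0.69 × 0.053 = 0.03657
Half-life = ln 2 / λ = 0.6931 / 0.03657 ≈ 18.95 years

t_½ ≈ 19.0 years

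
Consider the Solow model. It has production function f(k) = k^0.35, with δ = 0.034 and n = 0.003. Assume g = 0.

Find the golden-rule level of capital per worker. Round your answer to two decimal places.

k_gold ≈ 31.72

The golden rule sets f'(k) = n + δ, i.e. α·k^(α−1) = n + δ.
So k^(1−α) = α / (n + δ) = 0.35 / 0.037 = 9.4595.
k_gold = 9.4595^(1/0.65) ≈ 31.7202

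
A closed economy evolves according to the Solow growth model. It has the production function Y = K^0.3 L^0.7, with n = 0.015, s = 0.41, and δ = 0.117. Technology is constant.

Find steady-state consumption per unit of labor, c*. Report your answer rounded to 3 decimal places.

c* = 0.959

Steady state requires s·f(k) = (n + δ)·k, i.e. s·k^α = (n + δ)·k.
Rearranging, k^(1−α) = s / (n + δ).
k^0.7 = 0.41 / (0.015 + 0.117) = 0.41 / 0.132 = 3.1061
k* = 3.1061^(1/0.7) ≈ 5.0485
y* = (k*)^α = 5.0485^0.3 ≈ 1.6254
c* = (1 − s)·y* = (1 − 0.41) × 1.6254 ≈ 0.9590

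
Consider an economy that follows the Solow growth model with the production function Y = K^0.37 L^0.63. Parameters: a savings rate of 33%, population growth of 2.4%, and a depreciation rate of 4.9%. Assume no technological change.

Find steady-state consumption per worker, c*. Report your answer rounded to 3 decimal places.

c* ≈ 1.625

In steady state, investment equals break-even investment: s·k^α = (n + δ)·k.
Rearranging, k^(1−α) = s / (n + δ).
k^0.63 = 0.33 / (0.024 + 0.049) = 0.33 / 0.073 = 4.5205
k* = 4.5205^(1/0.63) ≈ 10.9642
y* = (k*)^α = 10.9642^0.37 ≈ 2.4254
c* = (1 − s)·y* = (1 − 0.33) × 2.4254 ≈ 1.6250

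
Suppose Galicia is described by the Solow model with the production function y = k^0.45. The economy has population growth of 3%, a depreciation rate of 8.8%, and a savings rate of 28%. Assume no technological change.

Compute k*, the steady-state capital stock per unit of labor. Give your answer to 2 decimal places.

In steady state, investment equals break-even investment: s·k^α = (n + δ)·k.
Rearranging, k^(1−α) = s / (n + δ).
k^0.55 = 0.28 / (0.030 + 0.088) = 0.28 / 0.118 = 2.3729
k* = 2.3729^(1/0.55) ≈ 4.8120

k* = 4.81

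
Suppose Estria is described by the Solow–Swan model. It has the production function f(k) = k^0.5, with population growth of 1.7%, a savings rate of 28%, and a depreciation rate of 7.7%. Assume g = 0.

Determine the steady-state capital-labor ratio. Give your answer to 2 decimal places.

k* = 8.87

Steady state requires s·f(k) = (n + δ)·k, i.e. s·k^α = (n + δ)·k.
Dividing both sides by k: k^(1−α) = s / (n + δ).
k^0.5 = 0.28 / (0.017 + 0.077) = 0.28 / 0.094 = 2.9787
k* = 2.9787^(1/0.5) ≈ 8.8727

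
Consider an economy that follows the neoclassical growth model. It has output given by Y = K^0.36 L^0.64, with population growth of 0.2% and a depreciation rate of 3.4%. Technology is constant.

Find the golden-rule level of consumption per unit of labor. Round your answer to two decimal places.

c_gold ≈ 2.34

At the golden rule, f'(k) = n + δ, so α·k^(α−1) = n + δ and k_gold = (α/(n + δ))^(1/(1−α)).
k_gold = (0.36/0.036)^(1/0.64) = 10.0000^1.5625 ≈ 36.5174
c_gold = f(k_gold) − (n + δ)·k_gold = 3.6517 − 0.036×36.5174 ≈ 2.3371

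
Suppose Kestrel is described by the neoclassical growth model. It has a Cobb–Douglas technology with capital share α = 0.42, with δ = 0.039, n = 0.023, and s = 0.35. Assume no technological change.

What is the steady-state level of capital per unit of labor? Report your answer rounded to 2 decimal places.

k* = 19.77

At the steady state, Δk = 0, so s·k^α = (n + δ)·k.
Rearranging, k^(1−α) = s / (n + δ).
k^0.58 = 0.35 / (0.023 + 0.039) = 0.35 / 0.062 = 5.6452
k* = 5.6452^(1/0.58) ≈ 19.7696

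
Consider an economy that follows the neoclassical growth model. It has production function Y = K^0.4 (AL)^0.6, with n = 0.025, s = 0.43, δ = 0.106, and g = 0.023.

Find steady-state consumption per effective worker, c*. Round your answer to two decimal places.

c* ≈ 1.13

Steady state requires s·f(k) = (n + g + δ)·k, i.e. s·k^α = (n + g + δ)·k.
Dividing both sides by k: k^(1−α) = s / (n + g + δ).
k^0.6 = 0.43 / (0.025 + 0.023 + 0.106) = 0.43 / 0.154 = 2.7922
k* = 2.7922^(1/0.6) ≈ 5.5366
y* = (k*)^α = 5.5366^0.4 ≈ 1.9829
c* = (1 − s)·y* = (1 − 0.43) × 1.9829 ≈ 1.1303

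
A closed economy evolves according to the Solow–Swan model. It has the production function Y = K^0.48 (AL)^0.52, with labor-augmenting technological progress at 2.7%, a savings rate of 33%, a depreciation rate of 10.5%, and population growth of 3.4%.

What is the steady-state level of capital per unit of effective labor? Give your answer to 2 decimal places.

In steady state, investment equals break-even investment: s·k^α = (n + g + δ)·k.
Rearranging, k^(1−α) = s / (n + g + δ).
k^0.52 = 0.33 / (0.034 + 0.027 + 0.105) = 0.33 / 0.166 = 1.9880
k* = 1.9880^(1/0.52) ≈ 3.7487

k* ≈ 3.75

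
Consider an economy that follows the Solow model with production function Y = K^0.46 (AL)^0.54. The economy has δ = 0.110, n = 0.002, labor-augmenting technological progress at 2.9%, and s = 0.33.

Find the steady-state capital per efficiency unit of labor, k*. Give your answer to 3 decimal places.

In steady state, investment equals break-even investment: s·k^α = (n + g + δ)·k.
Dividing both sides by k: k^(1−α) = s / (n + g + δ).
k^0.54 = 0.33 / (0.002 + 0.029 + 0.110) = 0.33 / 0.141 = 2.3404
k* = 2.3404^(1/0.54) ≈ 4.8291

k* ≈ 4.829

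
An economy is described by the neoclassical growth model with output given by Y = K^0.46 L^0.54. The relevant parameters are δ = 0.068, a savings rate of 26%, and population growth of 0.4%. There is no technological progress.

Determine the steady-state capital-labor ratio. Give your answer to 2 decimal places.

At the steady state, Δk = 0, so s·k^α = (n + δ)·k.
Rearranging, k^(1−α) = s / (n + δ).
k^0.54 = 0.26 / (0.004 + 0.068) = 0.26 / 0.072 = 3.6111
k* = 3.6111^(1/0.54) ≈ 10.7812

k* = 10.78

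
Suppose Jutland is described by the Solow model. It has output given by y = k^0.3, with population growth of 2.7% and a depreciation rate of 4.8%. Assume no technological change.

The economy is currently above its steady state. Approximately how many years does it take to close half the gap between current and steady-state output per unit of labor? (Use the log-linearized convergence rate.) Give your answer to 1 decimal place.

Near the steady state the convergence rate is λ = (1 − α)(n + δ).
λ = (1 − 0.3) × 0.075 = 0.7 × 0.075 = 0.0525
Half-life = ln 2 / λ = 0.6931 / 0.0525 ≈ 13.20 years

half-life ≈ 13.2 years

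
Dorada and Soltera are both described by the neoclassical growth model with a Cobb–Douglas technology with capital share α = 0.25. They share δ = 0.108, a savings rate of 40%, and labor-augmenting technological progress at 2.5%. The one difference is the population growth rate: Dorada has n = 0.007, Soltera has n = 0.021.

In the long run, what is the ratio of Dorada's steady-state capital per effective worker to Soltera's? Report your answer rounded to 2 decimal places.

k*_D / k*_S ≈ 1.14

Steady-state k* = [s/(n + g + δ)]^(1/(1−α)), so the ratio is [ (s_D/(n + g + δ)_D) / (s_S/(n + g + δ)_S) ]^1.3333.
s_D/(n + g + δ)_D = 0.40/0.140 = 2.8571; s_S/(n + g + δ)_S = 0.40/0.154 = 2.5974.
Ratio = (2.8571/2.5974)^1.3333 = 1.1000^1.3333 ≈ 1.1355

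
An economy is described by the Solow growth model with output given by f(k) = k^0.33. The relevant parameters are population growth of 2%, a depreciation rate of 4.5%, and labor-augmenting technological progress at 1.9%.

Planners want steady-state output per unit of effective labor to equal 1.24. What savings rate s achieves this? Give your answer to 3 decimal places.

s ≈ 0.130

Steady state requires s·f(k) = (n + g + δ)·k, i.e. s·k^α = (n + g + δ)·k.
Since y* = [s/(n + g + δ)]^(α/(1−α)), we have s/(n + g + δ) = (y*)^((1−α)/α) = 1.24^2.0303 = 1.5477.
Therefore s = 1.5477 × (n + g + δ) = 1.5477 × 0.084 = 0.1300.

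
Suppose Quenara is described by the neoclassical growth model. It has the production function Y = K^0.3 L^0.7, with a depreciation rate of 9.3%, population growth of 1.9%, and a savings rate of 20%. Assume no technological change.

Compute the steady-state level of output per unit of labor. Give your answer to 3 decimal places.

y* ≈ 1.282

At the steady state, Δk = 0, so s·k^α = (n + δ)·k.
Rearranging, k^(1−α) = s / (n + δ).
k^0.7 = 0.20 / (0.019 + 0.093) = 0.20 / 0.112 = 1.7857
k* = 1.7857^(1/0.7) ≈ 2.2894
y* = (k*)^α = 2.2894^0.3 ≈ 1.2821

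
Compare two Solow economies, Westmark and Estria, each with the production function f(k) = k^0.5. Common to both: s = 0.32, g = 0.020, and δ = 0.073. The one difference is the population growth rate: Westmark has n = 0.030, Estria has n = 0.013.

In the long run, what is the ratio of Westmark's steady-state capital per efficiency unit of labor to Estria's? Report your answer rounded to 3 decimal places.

Steady-state k* = [s/(n + g + δ)]^(1/(1−α)), so the ratio is [ (s_W/(n + g + δ)_W) / (s_E/(n + g + δ)_E) ]^2.
s_W/(n + g + δ)_W = 0.32/0.123 = 2.6016; s_E/(n + g + δ)_E = 0.32/0.106 = 3.0189.
Ratio = (2.6016/3.0189)^2 = 0.8618^2 ≈ 0.7427

k*_W / k*_E ≈ 0.743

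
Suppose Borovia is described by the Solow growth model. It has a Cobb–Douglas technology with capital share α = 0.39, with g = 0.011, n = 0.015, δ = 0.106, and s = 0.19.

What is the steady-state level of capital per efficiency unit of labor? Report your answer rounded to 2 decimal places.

Steady state requires s·f(k) = (n + g + δ)·k, i.e. s·k^α = (n + g + δ)·k.
Dividing both sides by k: k^(1−α) = s / (n + g + δ).
k^0.61 = 0.19 / (0.015 + 0.011 + 0.106) = 0.19 / 0.132 = 1.4394
k* = 1.4394^(1/0.61) ≈ 1.8168

k* = 1.82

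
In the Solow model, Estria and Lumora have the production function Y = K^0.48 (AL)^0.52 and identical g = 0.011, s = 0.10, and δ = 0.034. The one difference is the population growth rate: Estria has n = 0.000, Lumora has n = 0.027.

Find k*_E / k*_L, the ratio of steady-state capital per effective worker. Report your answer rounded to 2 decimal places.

k*_E / k*_L ≈ 2.47

Steady-state k* = [s/(n + g + δ)]^(1/(1−α)), so the ratio is [ (s_E/(n + g + δ)_E) / (s_L/(n + g + δ)_L) ]^1.9231.
s_E/(n + g + δ)_E = 0.10/0.045 = 2.2222; s_L/(n + g + δ)_L = 0.10/0.072 = 1.3889.
Ratio = (2.2222/1.3889)^1.9231 = 1.6000^1.9231 ≈ 2.4691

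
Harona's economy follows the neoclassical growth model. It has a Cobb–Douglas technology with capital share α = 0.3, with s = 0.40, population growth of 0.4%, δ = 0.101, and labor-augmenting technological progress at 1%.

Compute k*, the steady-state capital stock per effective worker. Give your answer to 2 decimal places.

At the steady state, Δk = 0, so s·k^α = (n + g + δ)·k.
Rearranging, k^(1−α) = s / (n + g + δ).
k^0.7 = 0.40 / (0.004 + 0.010 + 0.101) = 0.40 / 0.115 = 3.4783
k* = 3.4783^(1/0.7) ≈ 5.9345

k* ≈ 5.93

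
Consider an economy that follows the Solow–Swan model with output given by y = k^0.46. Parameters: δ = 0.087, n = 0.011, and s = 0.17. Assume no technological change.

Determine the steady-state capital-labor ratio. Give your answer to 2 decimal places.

k* = 2.77

In steady state, investment equals break-even investment: s·k^α = (n + δ)·k.
Rearranging, k^(1−α) = s / (n + δ).
k^0.54 = 0.17 / (0.011 + 0.087) = 0.17 / 0.098 = 1.7347
k* = 1.7347^(1/0.54) ≈ 2.7734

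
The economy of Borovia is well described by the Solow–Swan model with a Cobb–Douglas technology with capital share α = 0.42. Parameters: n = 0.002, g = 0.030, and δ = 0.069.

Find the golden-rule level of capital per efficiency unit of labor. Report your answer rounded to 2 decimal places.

The golden rule sets f'(k) = n + g + δ, i.e. α·k^(α−1) = n + g + δ.
So k^(1−α) = α / (n + g + δ) = 0.42 / 0.101 = 4.1584.
k_gold = 4.1584^(1/0.58) ≈ 11.6712

k_gold ≈ 11.67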